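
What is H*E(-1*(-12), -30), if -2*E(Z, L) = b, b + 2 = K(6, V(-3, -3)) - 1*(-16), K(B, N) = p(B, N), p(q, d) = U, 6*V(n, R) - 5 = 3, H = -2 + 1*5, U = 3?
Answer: -51/2 ≈ -25.500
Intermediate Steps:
H = 3 (H = -2 + 5 = 3)
V(n, R) = 4/3 (V(n, R) = 5/6 + (1/6)*3 = 5/6 + 1/2 = 4/3)
p(q, d) = 3
K(B, N) = 3
b = 17 (b = -2 + (3 - 1*(-16)) = -2 + (3 + 16) = -2 + 19 = 17)
E(Z, L) = -17/2 (E(Z, L) = -1/2*17 = -17/2)
H*E(-1*(-12), -30) = 3*(-17/2) = -51/2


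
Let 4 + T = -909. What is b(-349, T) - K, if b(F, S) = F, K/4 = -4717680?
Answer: 18870371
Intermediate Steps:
T = -913 (T = -4 - 909 = -913)
K = -18870720 (K = 4*(-4717680) = -18870720)
b(-349, T) - K = -349 - 1*(-18870720) = -349 + 18870720 = 18870371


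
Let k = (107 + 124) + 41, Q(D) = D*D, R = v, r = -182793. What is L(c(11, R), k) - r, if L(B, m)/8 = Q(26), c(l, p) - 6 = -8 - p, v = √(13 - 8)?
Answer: 188201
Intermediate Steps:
v = √5 ≈ 2.2361
R = √5 ≈ 2.2361
c(l, p) = -2 - p (c(l, p) = 6 + (-8 - p) = -2 - p)
Q(D) = D²
k = 272 (k = 231 + 41 = 272)
L(B, m) = 5408 (L(B, m) = 8*26² = 8*676 = 5408)
L(c(11, R), k) - r = 5408 - 1*(-182793) = 5408 + 182793 = 188201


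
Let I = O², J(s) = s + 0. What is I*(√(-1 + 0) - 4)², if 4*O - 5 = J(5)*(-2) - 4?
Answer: 1215/16 - 81*I/2 ≈ 75.938 - 40.5*I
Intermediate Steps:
J(s) = s
O = -9/4 (O = 5/4 + (5*(-2) - 4)/4 = 5/4 + (-10 - 4)/4 = 5/4 + (¼)*(-14) = 5/4 - 7/2 = -9/4 ≈ -2.2500)
I = 81/16 (I = (-9/4)² = 81/16 ≈ 5.0625)
I*(√(-1 + 0) - 4)² = 81*(√(-1 + 0) - 4)²/16 = 81*(√(-1) - 4)²/16 = 81*(I - 4)²/16 = 81*(-4 + I)²/16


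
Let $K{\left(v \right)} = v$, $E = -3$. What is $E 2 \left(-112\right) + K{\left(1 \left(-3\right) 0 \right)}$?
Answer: $672$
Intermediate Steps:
$E 2 \left(-112\right) + K{\left(1 \left(-3\right) 0 \right)} = \left(-3\right) 2 \left(-112\right) + 1 \left(-3\right) 0 = \left(-6\right) \left(-112\right) - 0 = 672 + 0 = 672$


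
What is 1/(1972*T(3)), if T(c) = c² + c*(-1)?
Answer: 1/11832 ≈ 8.4517e-5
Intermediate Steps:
T(c) = c² - c
1/(1972*T(3)) = 1/(1972*(3*(-1 + 3))) = 1/(1972*(3*2)) = 1/(1972*6) = 1/11832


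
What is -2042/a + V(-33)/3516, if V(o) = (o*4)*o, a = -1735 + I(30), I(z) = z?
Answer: 1217221/499565 ≈ 2.4366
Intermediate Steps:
a = -1705 (a = -1735 + 30 = -1705)
V(o) = 4*o**2 (V(o) = (4*o)*o = 4*o**2)
-2042/a + V(-33)/3516 = -2042/(-1705) + (4*(-33)**2)/3516 = -2042*(-1/1705) + (4*1089)*(1/3516) = 2042/1705 + 4356*(1/3516) = 2042/1705 + 363/293 = 1217221/499565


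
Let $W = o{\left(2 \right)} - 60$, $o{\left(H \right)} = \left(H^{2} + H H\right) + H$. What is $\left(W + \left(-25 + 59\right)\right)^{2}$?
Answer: $256$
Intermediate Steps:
$o{\left(H \right)} = H + 2 H^{2}$ ($o{\left(H \right)} = \left(H^{2} + H^{2}\right) + H = 2 H^{2} + H = H + 2 H^{2}$)
$W = -50$ ($W = 2 \left(1 + 2 \cdot 2\right) - 60 = 2 \left(1 + 4\right) - 60 = 2 \cdot 5 - 60 = 10 - 60 = -50$)
$\left(W + \left(-25 + 59\right)\right)^{2} = \left(-50 + \left(-25 + 59\right)\right)^{2} = \left(-50 + 34\right)^{2} = \left(-16\right)^{2} = 256$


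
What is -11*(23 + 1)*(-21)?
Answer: 5544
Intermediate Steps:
-11*(23 + 1)*(-21) = -11*24*(-21) = -264*(-21) = 5544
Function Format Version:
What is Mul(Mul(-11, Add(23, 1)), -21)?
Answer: 5544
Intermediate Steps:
Mul(Mul(-11, Add(23, 1)), -21) = Mul(Mul(-11, 24), -21) = Mul(-264, -21) = 5544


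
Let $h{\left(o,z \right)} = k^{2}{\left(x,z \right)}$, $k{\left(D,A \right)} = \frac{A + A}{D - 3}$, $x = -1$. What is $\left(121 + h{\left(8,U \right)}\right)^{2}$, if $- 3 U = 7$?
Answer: $\frac{19404025}{1296} \approx 14972.0$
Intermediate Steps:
$k{\left(D,A \right)} = \frac{2 A}{-3 + D}$
$U = - \frac{7}{3}$ ($U = \left(- \frac{1}{3}\right) 7 = - \frac{7}{3} \approx -2.3333$)
$h{\left(o,z \right)} = \frac{z^{2}}{4}$ ($h{\left(o,z \right)} = \left(\frac{2 z}{-3 - 1}\right)^{2} = \left(\frac{2 z}{-4}\right)^{2} = \left(2 z \left(- \frac{1}{4}\right)\right)^{2} = \left(- \frac{z}{2}\right)^{2} = \frac{z^{2}}{4}$)
$\left(121 + h{\left(8,U \right)}\right)^{2} = \left(121 + \frac{\left(- \frac{7}{3}\right)^{2}}{4}\right)^{2} = \left(121 + \frac{1}{4} \cdot \frac{49}{9}\right)^{2} = \left(121 + \frac{49}{36}\right)^{2} = \left(\frac{4405}{36}\right)^{2} = \frac{19404025}{1296}$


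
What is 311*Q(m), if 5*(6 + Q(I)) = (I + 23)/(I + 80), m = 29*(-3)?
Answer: -45406/35 ≈ -1297.3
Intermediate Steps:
m = -87
Q(I) = -6 + (23 + I)/(5*(80 + I)) (Q(I) = -6 + ((I + 23)/(I + 80))/5 = -6 + ((23 + I)/(80 + I))/5 = -6 + (23 + I)/(5*(80 + I)))
311*Q(m) = 311*((-2377 - 29*(-87))/(5*(80 - 87))) = 311*((1/5)*(-2377 + 2523)/(-7)) = 311*((1/5)*(-1/7)*146) = 311*(-146/35) = -45406/35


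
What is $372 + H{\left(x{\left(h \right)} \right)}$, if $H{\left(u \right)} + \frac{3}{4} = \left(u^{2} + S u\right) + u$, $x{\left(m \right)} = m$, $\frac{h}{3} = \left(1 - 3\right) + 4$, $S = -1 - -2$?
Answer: $\frac{1677}{4} \approx 419.25$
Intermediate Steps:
$S = 1$ ($S = -1 + 2 = 1$)
$h = 6$ ($h = 3 \left(\left(1 - 3\right) + 4\right) = 3 \left(-2 + 4\right) = 3 \cdot 2 = 6$)
$H{\left(u \right)} = - \frac{3}{4} + u^{2} + 2 u$ ($H{\left(u \right)} = - \frac{3}{4} + \left(\left(u^{2} + 1 u\right) + u\right) = - \frac{3}{4} + \left(\left(u^{2} + u\right) + u\right) = - \frac{3}{4} + \left(\left(u + u^{2}\right) + u\right) = - \frac{3}{4} + \left(u^{2} + 2 u\right) = - \frac{3}{4} + u^{2} + 2 u$)
$372 + H{\left(x{\left(h \right)} \right)} = 372 + \left(- \frac{3}{4} + 6^{2} + 2 \cdot 6\right) = 372 + \left(- \frac{3}{4} + 36 + 12\right) = 372 + \frac{189}{4} = \frac{1677}{4}$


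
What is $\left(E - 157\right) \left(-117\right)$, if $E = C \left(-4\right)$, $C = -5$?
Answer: $16029$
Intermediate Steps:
$E = 20$ ($E = \left(-5\right) \left(-4\right) = 20$)
$\left(E - 157\right) \left(-117\right) = \left(20 - 157\right) \left(-117\right) = \left(-137\right) \left(-117\right) = 16029$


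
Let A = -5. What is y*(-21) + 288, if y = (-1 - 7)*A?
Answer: -552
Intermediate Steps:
y = 40 (y = (-1 - 7)*(-5) = -8*(-5) = 40)
y*(-21) + 288 = 40*(-21) + 288 = -840 + 288 = -552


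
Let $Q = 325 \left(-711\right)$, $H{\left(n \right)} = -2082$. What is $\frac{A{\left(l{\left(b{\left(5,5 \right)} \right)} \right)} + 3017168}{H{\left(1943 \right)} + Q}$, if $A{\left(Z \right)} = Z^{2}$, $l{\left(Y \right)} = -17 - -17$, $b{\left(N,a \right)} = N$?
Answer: $- \frac{3017168}{233157} \approx -12.941$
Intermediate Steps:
$l{\left(Y \right)} = 0$ ($l{\left(Y \right)} = -17 + 17 = 0$)
$Q = -231075$
$\frac{A{\left(l{\left(b{\left(5,5 \right)} \right)} \right)} + 3017168}{H{\left(1943 \right)} + Q} = \frac{0^{2} + 3017168}{-2082 - 231075} = \frac{0 + 3017168}{-233157} = 3017168 \left(- \frac{1}{233157}\right) = - \frac{3017168}{233157}$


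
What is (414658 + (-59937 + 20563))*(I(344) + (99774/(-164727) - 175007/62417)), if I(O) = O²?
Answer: 50732888710179145652/1142418351 ≈ 4.4408e+10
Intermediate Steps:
(414658 + (-59937 + 20563))*(I(344) + (99774/(-164727) - 175007/62417)) = (414658 + (-59937 + 20563))*(344² + (99774/(-164727) - 175007/62417)) = (414658 - 39374)*(118336 + (99774*(-1/164727) - 175007*1/62417)) = 375284*(118336 + (-11086/18303 - 175007/62417)) = 375284*(118336 - 3895107983/1142418351) = 375284*(135185322875953/1142418351) = 50732888710179145652/1142418351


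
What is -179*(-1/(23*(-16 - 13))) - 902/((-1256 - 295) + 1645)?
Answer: -309230/31349 ≈ -9.8641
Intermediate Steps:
-179*(-1/(23*(-16 - 13))) - 902/((-1256 - 295) + 1645) = -179/((-29*(-23))) - 902/(-1551 + 1645) = -179/667 - 902/94 = -179*1/667 - 902*1/94 = -179/667 - 451/47 = -309230/31349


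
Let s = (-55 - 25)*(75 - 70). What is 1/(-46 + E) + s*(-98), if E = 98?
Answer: 2038401/52 ≈ 39200.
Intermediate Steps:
s = -400 (s = -80*5 = -400)
1/(-46 + E) + s*(-98) = 1/(-46 + 98) - 400*(-98) = 1/52 + 39200 = 2038401/52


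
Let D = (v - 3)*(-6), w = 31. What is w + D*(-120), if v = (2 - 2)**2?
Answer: -2129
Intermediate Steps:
v = 0 (v = 0**2 = 0)
D = 18 (D = (0 - 3)*(-6) = -3*(-6) = 18)
w + D*(-120) = 31 + 18*(-120) = 31 - 2160 = -2129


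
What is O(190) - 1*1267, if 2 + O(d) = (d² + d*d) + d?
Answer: 71121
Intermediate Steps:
O(d) = -2 + d + 2*d² (O(d) = -2 + ((d² + d*d) + d) = -2 + ((d² + d²) + d) = -2 + (2*d² + d) = -2 + (d + 2*d²) = -2 + d + 2*d²)
O(190) - 1*1267 = (-2 + 190 + 2*190²) - 1*1267 = (-2 + 190 + 2*36100) - 1267 = (-2 + 190 + 72200) - 1267 = 72388 - 1267 = 71121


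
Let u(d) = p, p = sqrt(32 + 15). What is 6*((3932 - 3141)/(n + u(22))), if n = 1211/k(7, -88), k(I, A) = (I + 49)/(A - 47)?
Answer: -886742640/545453017 - 303744*sqrt(47)/545453017 ≈ -1.6295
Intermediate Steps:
p = sqrt(47) ≈ 6.8557
k(I, A) = (49 + I)/(-47 + A)
u(d) = sqrt(47)
n = -23355/8 (n = 1211/(((49 + 7)/(-47 - 88))) = 1211/((56/(-135))) = 1211/((-1/135*56)) = 1211/(-56/135) = 1211*(-135/56) = -23355/8 ≈ -2919.4)
6*((3932 - 3141)/(n + u(22))) = 6*((3932 - 3141)/(-23355/8 + sqrt(47))) = 6*(791/(-23355/8 + sqrt(47))) = 4746/(-23355/8 + sqrt(47))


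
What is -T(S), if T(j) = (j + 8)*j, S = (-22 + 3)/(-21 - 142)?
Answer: -25137/26569 ≈ -0.94610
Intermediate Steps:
S = 19/163 (S = -19/(-163) = -19*(-1/163) = 19/163 ≈ 0.11656)
T(j) = j*(8 + j) (T(j) = (8 + j)*j = j*(8 + j))
-T(S) = -19*(8 + 19/163)/163 = -19*1323/(163*163) = -1*25137/26569 = -25137/26569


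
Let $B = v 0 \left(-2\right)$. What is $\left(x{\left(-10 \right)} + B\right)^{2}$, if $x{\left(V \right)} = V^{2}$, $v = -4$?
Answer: $10000$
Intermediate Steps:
$B = 0$ ($B = \left(-4\right) 0 \left(-2\right) = 0 \left(-2\right) = 0$)
$\left(x{\left(-10 \right)} + B\right)^{2} = \left(\left(-10\right)^{2} + 0\right)^{2} = \left(100 + 0\right)^{2} = 100^{2} = 10000$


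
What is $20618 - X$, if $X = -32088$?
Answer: $52706$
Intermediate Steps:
$20618 - X = 20618 - -32088 = 20618 + 32088 = 52706$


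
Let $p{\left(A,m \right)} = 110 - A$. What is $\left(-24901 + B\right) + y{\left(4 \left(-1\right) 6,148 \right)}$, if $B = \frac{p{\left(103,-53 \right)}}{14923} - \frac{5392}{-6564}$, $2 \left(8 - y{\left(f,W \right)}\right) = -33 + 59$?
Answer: $- \frac{609894014867}{24488643} \approx -24905.0$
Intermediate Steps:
$y{\left(f,W \right)} = -5$ ($y{\left(f,W \right)} = 8 - \frac{-33 + 59}{2} = 8 - 13 = -5$)
$B = \frac{20127691}{24488643}$ ($B = \frac{110 - 103}{14923} - \frac{5392}{-6564} = \left(110 - 103\right) \frac{1}{14923} - - \frac{1348}{1641} = 7 \cdot \frac{1}{14923} + \frac{1348}{1641} = \frac{7}{14923} + \frac{1348}{1641} = \frac{20127691}{24488643} \approx 0.82192$)
$\left(-24901 + B\right) + y{\left(4 \left(-1\right) 6,148 \right)} = \left(-24901 + \frac{20127691}{24488643}\right) - 5 = - \frac{609771571652}{24488643} - 5 = - \frac{609894014867}{24488643}$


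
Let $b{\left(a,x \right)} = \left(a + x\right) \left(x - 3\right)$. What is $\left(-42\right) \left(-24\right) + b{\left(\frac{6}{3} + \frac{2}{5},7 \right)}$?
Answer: $\frac{5228}{5} \approx 1045.6$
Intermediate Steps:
$b{\left(a,x \right)} = \left(-3 + x\right) \left(a + x\right)$ ($b{\left(a,x \right)} = \left(a + x\right) \left(-3 + x\right) = \left(-3 + x\right) \left(a + x\right)$)
$\left(-42\right) \left(-24\right) + b{\left(\frac{6}{3} + \frac{2}{5},7 \right)} = \left(-42\right) \left(-24\right) + \left(7^{2} - 3 \left(\frac{6}{3} + \frac{2}{5}\right) - 21 + \left(\frac{6}{3} + \frac{2}{5}\right) 7\right) = 1008 + \left(49 - 3 \left(6 \cdot \frac{1}{3} + 2 \cdot \frac{1}{5}\right) - 21 + \left(6 \cdot \frac{1}{3} + 2 \cdot \frac{1}{5}\right) 7\right) = 1008 + \left(49 - 3 \left(2 + \frac{2}{5}\right) - 21 + \left(2 + \frac{2}{5}\right) 7\right) = 1008 + \left(49 - \frac{36}{5} - 21 + \frac{12}{5} \cdot 7\right) = 1008 + \left(49 - \frac{36}{5} - 21 + \frac{84}{5}\right) = 1008 + \frac{188}{5} = \frac{5228}{5}$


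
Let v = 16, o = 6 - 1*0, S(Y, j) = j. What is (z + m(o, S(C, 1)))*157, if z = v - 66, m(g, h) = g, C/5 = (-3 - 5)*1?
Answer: -6908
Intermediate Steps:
C = -40 (C = 5*((-3 - 5)*1) = 5*(-8*1) = 5*(-8) = -40)
o = 6 (o = 6 + 0 = 6)
z = -50 (z = 16 - 66 = -50)
(z + m(o, S(C, 1)))*157 = (-50 + 6)*157 = -44*157 = -6908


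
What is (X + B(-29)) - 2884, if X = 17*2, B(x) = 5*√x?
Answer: -2850 + 5*I*√29 ≈ -2850.0 + 26.926*I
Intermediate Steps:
X = 34
(X + B(-29)) - 2884 = (34 + 5*√(-29)) - 2884 = (34 + 5*(I*√29)) - 2884 = (34 + 5*I*√29) - 2884 = -2850 + 5*I*√29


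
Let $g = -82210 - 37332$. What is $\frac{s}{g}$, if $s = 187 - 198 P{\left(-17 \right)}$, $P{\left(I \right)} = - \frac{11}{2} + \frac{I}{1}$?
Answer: $- \frac{2321}{59771} \approx -0.038832$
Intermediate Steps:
$P{\left(I \right)} = - \frac{11}{2} + I$ ($P{\left(I \right)} = \left(-11\right) \frac{1}{2} + I 1 = - \frac{11}{2} + I$)
$s = 4642$ ($s = 187 - 198 \left(- \frac{11}{2} - 17\right) = 187 - -4455 = 187 + 4455 = 4642$)
$g = -119542$
$\frac{s}{g} = \frac{4642}{-119542} = 4642 \left(- \frac{1}{119542}\right) = - \frac{2321}{59771}$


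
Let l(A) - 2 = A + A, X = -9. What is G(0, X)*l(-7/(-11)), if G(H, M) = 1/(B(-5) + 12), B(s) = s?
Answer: 36/77 ≈ 0.46753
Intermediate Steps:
G(H, M) = ⅐ (G(H, M) = 1/(-5 + 12) = 1/7 = ⅐)
l(A) = 2 + 2*A (l(A) = 2 + (A + A) = 2 + 2*A)
G(0, X)*l(-7/(-11)) = (2 + 2*(-7/(-11)))/7 = (2 + 2*(-7*(-1/11)))/7 = (2 + 2*(7/11))/7 = (2 + 14/11)/7 = (⅐)*(36/11) = 36/77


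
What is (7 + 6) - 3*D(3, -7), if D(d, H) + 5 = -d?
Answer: 37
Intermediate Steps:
D(d, H) = -5 - d
(7 + 6) - 3*D(3, -7) = (7 + 6) - 3*(-5 - 1*3) = 13 - 3*(-5 - 3) = 13 - 3*(-8) = 13 + 24 = 37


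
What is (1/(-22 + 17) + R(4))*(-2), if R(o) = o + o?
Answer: -78/5 ≈ -15.600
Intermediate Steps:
R(o) = 2*o
(1/(-22 + 17) + R(4))*(-2) = (1/(-22 + 17) + 2*4)*(-2) = (1/(-5) + 8)*(-2) = (-1/5 + 8)*(-2) = (39/5)*(-2) = -78/5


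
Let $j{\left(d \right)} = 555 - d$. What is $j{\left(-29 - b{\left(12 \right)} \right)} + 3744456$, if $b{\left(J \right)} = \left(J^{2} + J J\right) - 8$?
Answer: $3745320$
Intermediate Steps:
$b{\left(J \right)} = -8 + 2 J^{2}$ ($b{\left(J \right)} = \left(J^{2} + J^{2}\right) - 8 = 2 J^{2} - 8 = -8 + 2 J^{2}$)
$j{\left(-29 - b{\left(12 \right)} \right)} + 3744456 = \left(555 - \left(-29 - \left(-8 + 2 \cdot 12^{2}\right)\right)\right) + 3744456 = \left(555 - \left(-29 - \left(-8 + 2 \cdot 144\right)\right)\right) + 3744456 = \left(555 - \left(-29 - \left(-8 + 288\right)\right)\right) + 3744456 = \left(555 - \left(-29 - 280\right)\right) + 3744456 = \left(555 - -309\right) + 3744456 = \left(555 + 309\right) + 3744456 = 864 + 3744456 = 3745320$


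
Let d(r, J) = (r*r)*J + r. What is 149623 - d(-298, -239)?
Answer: 21374077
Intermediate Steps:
d(r, J) = r + J*r² (d(r, J) = r²*J + r = J*r² + r = r + J*r²)
149623 - d(-298, -239) = 149623 - (-298)*(1 - 239*(-298)) = 149623 - (-298)*(1 + 71222) = 149623 - (-298)*71223 = 149623 - 1*(-21224454) = 149623 + 21224454 = 21374077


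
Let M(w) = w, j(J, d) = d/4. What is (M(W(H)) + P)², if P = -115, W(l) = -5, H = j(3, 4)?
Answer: 14400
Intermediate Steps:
j(J, d) = d/4 (j(J, d) = d*(¼) = d/4)
H = 1 (H = (¼)*4 = 1)
(M(W(H)) + P)² = (-5 - 115)² = (-120)² = 14400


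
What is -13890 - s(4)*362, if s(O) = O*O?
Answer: -19682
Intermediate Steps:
s(O) = O**2
-13890 - s(4)*362 = -13890 - 4**2*362 = -13890 - 16*362 = -13890 - 1*5792 = -13890 - 5792 = -19682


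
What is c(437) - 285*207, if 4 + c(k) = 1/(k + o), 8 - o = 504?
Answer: -3480942/59 ≈ -58999.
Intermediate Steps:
o = -496 (o = 8 - 1*504 = 8 - 504 = -496)
c(k) = -4 + 1/(-496 + k) (c(k) = -4 + 1/(k - 496) = -4 + 1/(-496 + k))
c(437) - 285*207 = (1985 - 4*437)/(-496 + 437) - 285*207 = (1985 - 1748)/(-59) - 58995 = -1/59*237 - 58995 = -237/59 - 58995 = -3480942/59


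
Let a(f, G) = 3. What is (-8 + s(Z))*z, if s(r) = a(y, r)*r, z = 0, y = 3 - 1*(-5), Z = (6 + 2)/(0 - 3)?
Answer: 0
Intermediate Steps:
Z = -8/3 (Z = 8/(-3) = 8*(-⅓) = -8/3 ≈ -2.6667)
y = 8 (y = 3 + 5 = 8)
s(r) = 3*r
(-8 + s(Z))*z = (-8 + 3*(-8/3))*0 = (-8 - 8)*0 = -16*0 = 0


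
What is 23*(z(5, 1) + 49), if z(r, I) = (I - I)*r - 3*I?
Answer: 1058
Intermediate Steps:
z(r, I) = -3*I (z(r, I) = 0*r - 3*I = 0 - 3*I = -3*I)
23*(z(5, 1) + 49) = 23*(-3*1 + 49) = 23*(-3 + 49) = 23*46 = 1058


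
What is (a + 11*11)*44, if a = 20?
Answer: 6204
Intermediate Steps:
(a + 11*11)*44 = (20 + 11*11)*44 = (20 + 121)*44 = 141*44 = 6204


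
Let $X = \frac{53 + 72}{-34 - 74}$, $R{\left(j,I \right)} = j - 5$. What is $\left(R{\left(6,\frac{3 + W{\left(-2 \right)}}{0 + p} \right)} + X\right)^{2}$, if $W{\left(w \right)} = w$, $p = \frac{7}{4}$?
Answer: $\frac{289}{11664} \approx 0.024777$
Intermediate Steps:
$p = \frac{7}{4}$ ($p = 7 \cdot \frac{1}{4} = \frac{7}{4} \approx 1.75$)
$R{\left(j,I \right)} = -5 + j$
$X = - \frac{125}{108}$ ($X = \frac{125}{-108} = 125 \left(- \frac{1}{108}\right) = - \frac{125}{108} \approx -1.1574$)
$\left(R{\left(6,\frac{3 + W{\left(-2 \right)}}{0 + p} \right)} + X\right)^{2} = \left(\left(-5 + 6\right) - \frac{125}{108}\right)^{2} = \left(1 - \frac{125}{108}\right)^{2} = \left(- \frac{17}{108}\right)^{2} = \frac{289}{11664}$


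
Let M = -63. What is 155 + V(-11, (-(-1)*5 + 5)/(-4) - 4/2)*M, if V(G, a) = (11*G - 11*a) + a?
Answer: 4943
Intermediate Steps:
V(G, a) = -10*a + 11*G (V(G, a) = (-11*a + 11*G) + a = -10*a + 11*G)
155 + V(-11, (-(-1)*5 + 5)/(-4) - 4/2)*M = 155 + (-10*((-(-1)*5 + 5)/(-4) - 4/2) + 11*(-11))*(-63) = 155 + (-10*((-1*(-5) + 5)*(-1/4) - 4*1/2) - 121)*(-63) = 155 + (-10*((5 + 5)*(-1/4) - 2) - 121)*(-63) = 155 + (-10*(10*(-1/4) - 2) - 121)*(-63) = 155 + (-10*(-5/2 - 2) - 121)*(-63) = 155 + (-10*(-9/2) - 121)*(-63) = 155 + (45 - 121)*(-63) = 155 - 76*(-63) = 155 + 4788 = 4943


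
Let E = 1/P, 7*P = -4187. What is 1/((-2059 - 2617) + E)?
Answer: -4187/19578419 ≈ -0.00021386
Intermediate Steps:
P = -4187/7 (P = (1/7)*(-4187) = -4187/7 ≈ -598.14)
E = -7/4187 (E = 1/(-4187/7) = -7/4187 ≈ -0.0016718)
1/((-2059 - 2617) + E) = 1/((-2059 - 2617) - 7/4187) = 1/(-4676 - 7/4187) = 1/(-19578419/4187) = -4187/19578419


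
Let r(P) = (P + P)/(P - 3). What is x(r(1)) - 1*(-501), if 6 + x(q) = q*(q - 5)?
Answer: 501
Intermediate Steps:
r(P) = 2*P/(-3 + P) (r(P) = (2*P)/(-3 + P) = 2*P/(-3 + P))
x(q) = -6 + q*(-5 + q) (x(q) = -6 + q*(q - 5) = -6 + q*(-5 + q))
x(r(1)) - 1*(-501) = (-6 + (2*1/(-3 + 1))**2 - 10/(-3 + 1)) - 1*(-501) = (-6 + (2*1/(-2))**2 - 10/(-2)) + 501 = (-6 + (2*1*(-1/2))**2 - 10*(-1)/2) + 501 = (-6 + (-1)**2 - 5*(-1)) + 501 = (-6 + 1 + 5) + 501 = 0 + 501 = 501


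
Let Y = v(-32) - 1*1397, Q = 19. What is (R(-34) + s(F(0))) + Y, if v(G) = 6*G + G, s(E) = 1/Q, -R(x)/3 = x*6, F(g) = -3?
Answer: -19170/19 ≈ -1008.9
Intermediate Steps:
R(x) = -18*x (R(x) = -3*x*6 = -18*x)
s(E) = 1/19
v(G) = 7*G
Y = -1621 (Y = 7*(-32) - 1*1397 = -224 - 1397 = -1621)
(R(-34) + s(F(0))) + Y = (-18*(-34) + 1/19) - 1621 = (612 + 1/19) - 1621 = 11629/19 - 1621 = -19170/19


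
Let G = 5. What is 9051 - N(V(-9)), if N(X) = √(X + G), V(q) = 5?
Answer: 9051 - √10 ≈ 9047.8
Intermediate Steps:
N(X) = √(5 + X) (N(X) = √(X + 5) = √(5 + X))
9051 - N(V(-9)) = 9051 - √(5 + 5) = 9051 - √10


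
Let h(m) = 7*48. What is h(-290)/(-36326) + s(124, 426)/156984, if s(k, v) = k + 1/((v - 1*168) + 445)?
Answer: -16957115137/2004464175576 ≈ -0.0084597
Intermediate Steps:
h(m) = 336
s(k, v) = k + 1/(277 + v) (s(k, v) = k + 1/((v - 168) + 445) = k + 1/((-168 + v) + 445) = k + 1/(277 + v))
h(-290)/(-36326) + s(124, 426)/156984 = 336/(-36326) + ((1 + 277*124 + 124*426)/(277 + 426))/156984 = 336*(-1/36326) + ((1 + 34348 + 52824)/703)*(1/156984) = -168/18163 + ((1/703)*87173)*(1/156984) = -168/18163 + (87173/703)*(1/156984) = -168/18163 + 87173/110359752 = -16957115137/2004464175576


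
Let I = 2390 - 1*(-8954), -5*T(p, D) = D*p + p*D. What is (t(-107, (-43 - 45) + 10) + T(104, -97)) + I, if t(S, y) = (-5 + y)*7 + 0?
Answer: 73991/5 ≈ 14798.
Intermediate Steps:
T(p, D) = -2*D*p/5 (T(p, D) = -(D*p + p*D)/5 = -(D*p + D*p)/5 = -2*D*p/5)
t(S, y) = -35 + 7*y (t(S, y) = (-35 + 7*y) + 0 = -35 + 7*y)
I = 11344 (I = 2390 + 8954 = 11344)
(t(-107, (-43 - 45) + 10) + T(104, -97)) + I = ((-35 + 7*((-43 - 45) + 10)) - ⅖*(-97)*104) + 11344 = ((-35 + 7*(-88 + 10)) + 20176/5) + 11344 = ((-35 + 7*(-78)) + 20176/5) + 11344 = ((-35 - 546) + 20176/5) + 11344 = (-581 + 20176/5) + 11344 = 17271/5 + 11344 = 73991/5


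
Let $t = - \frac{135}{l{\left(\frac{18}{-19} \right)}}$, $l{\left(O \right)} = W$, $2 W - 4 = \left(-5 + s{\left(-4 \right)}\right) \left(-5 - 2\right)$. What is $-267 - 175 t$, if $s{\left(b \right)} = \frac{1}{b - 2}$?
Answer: $\frac{219153}{241} \approx 909.35$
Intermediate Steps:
$s{\left(b \right)} = \frac{1}{-2 + b}$
$W = \frac{241}{12}$ ($W = 2 + \frac{\left(-5 + \frac{1}{-2 - 4}\right) \left(-5 - 2\right)}{2} = 2 + \frac{\left(-5 + \frac{1}{-6}\right) \left(-7\right)}{2} = 2 + \frac{\left(-5 - \frac{1}{6}\right) \left(-7\right)}{2} = 2 + \frac{\left(- \frac{31}{6}\right) \left(-7\right)}{2} = 2 + \frac{1}{2} \cdot \frac{217}{6} = 2 + \frac{217}{12} = \frac{241}{12} \approx 20.083$)
$l{\left(O \right)} = \frac{241}{12}$
$t = - \frac{1620}{241}$ ($t = - \frac{135}{\frac{241}{12}} = \left(-135\right) \frac{12}{241} = - \frac{1620}{241} \approx -6.722$)
$-267 - 175 t = -267 - - \frac{283500}{241} = -267 + \frac{283500}{241} = \frac{219153}{241}$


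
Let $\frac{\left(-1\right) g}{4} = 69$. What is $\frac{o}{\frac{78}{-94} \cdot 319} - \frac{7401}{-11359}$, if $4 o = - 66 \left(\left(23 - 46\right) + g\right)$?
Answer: $- \frac{11849821}{658822} \approx -17.986$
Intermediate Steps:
$g = -276$ ($g = \left(-4\right) 69 = -276$)
$o = \frac{9867}{2}$ ($o = \frac{\left(-66\right) \left(\left(23 - 46\right) - 276\right)}{4} = \frac{\left(-66\right) \left(-23 - 276\right)}{4} = \frac{\left(-66\right) \left(-299\right)}{4} = \frac{1}{4} \cdot 19734 = \frac{9867}{2} \approx 4933.5$)
$\frac{o}{\frac{78}{-94} \cdot 319} - \frac{7401}{-11359} = \frac{9867}{2 \frac{78}{-94} \cdot 319} - \frac{7401}{-11359} = \frac{9867}{2 \cdot 78 \left(- \frac{1}{94}\right) 319} - - \frac{7401}{11359} = \frac{9867}{2 \left(\left(- \frac{39}{47}\right) 319\right)} + \frac{7401}{11359} = \frac{9867}{2 \left(- \frac{12441}{47}\right)} + \frac{7401}{11359} = \frac{9867}{2} \left(- \frac{47}{12441}\right) + \frac{7401}{11359} = - \frac{1081}{58} + \frac{7401}{11359} = - \frac{11849821}{658822}$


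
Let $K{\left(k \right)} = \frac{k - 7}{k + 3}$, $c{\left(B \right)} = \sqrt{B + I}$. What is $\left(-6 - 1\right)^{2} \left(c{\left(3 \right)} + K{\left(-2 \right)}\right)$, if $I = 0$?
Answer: $-441 + 49 \sqrt{3} \approx -356.13$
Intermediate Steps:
$c{\left(B \right)} = \sqrt{B}$ ($c{\left(B \right)} = \sqrt{B + 0} = \sqrt{B}$)
$K{\left(k \right)} = \frac{-7 + k}{3 + k}$
$\left(-6 - 1\right)^{2} \left(c{\left(3 \right)} + K{\left(-2 \right)}\right) = \left(-6 - 1\right)^{2} \left(\sqrt{3} + \frac{-7 - 2}{3 - 2}\right) = \left(-7\right)^{2} \left(\sqrt{3} + 1^{-1} \left(-9\right)\right) = 49 \left(\sqrt{3} + 1 \left(-9\right)\right) = 49 \left(\sqrt{3} - 9\right) = 49 \left(-9 + \sqrt{3}\right) = -441 + 49 \sqrt{3}$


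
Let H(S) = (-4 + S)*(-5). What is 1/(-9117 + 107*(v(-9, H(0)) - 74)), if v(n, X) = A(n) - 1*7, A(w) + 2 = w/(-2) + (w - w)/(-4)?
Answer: -2/35033 ≈ -5.7089e-5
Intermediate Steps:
H(S) = 20 - 5*S
A(w) = -2 - w/2 (A(w) = -2 + (w/(-2) + (w - w)/(-4)) = -2 + (w*(-½) + 0*(-¼)) = -2 + (-w/2 + 0) = -2 - w/2)
v(n, X) = -9 - n/2 (v(n, X) = (-2 - n/2) - 1*7 = (-2 - n/2) - 7 = -9 - n/2)
1/(-9117 + 107*(v(-9, H(0)) - 74)) = 1/(-9117 + 107*((-9 - ½*(-9)) - 74)) = 1/(-9117 + 107*((-9 + 9/2) - 74)) = 1/(-9117 + 107*(-9/2 - 74)) = 1/(-9117 + 107*(-157/2)) = 1/(-9117 - 16799/2) = 1/(-35033/2) = -2/35033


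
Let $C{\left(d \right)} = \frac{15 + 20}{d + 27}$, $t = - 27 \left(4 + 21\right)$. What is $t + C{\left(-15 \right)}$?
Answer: $- \frac{8065}{12} \approx -672.08$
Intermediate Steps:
$t = -675$ ($t = \left(-27\right) 25 = -675$)
$C{\left(d \right)} = \frac{35}{27 + d}$
$t + C{\left(-15 \right)} = -675 + \frac{35}{27 - 15} = -675 + \frac{35}{12} = - \frac{8065}{12}$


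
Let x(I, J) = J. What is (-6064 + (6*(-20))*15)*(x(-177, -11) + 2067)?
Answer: -16168384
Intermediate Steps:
(-6064 + (6*(-20))*15)*(x(-177, -11) + 2067) = (-6064 + (6*(-20))*15)*(-11 + 2067) = (-6064 - 120*15)*2056 = (-6064 - 1800)*2056 = -7864*2056 = -16168384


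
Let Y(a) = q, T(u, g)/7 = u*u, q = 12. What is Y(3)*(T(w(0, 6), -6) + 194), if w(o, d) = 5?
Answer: 4428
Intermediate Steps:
T(u, g) = 7*u² (T(u, g) = 7*(u*u) = 7*u²)
Y(a) = 12
Y(3)*(T(w(0, 6), -6) + 194) = 12*(7*5² + 194) = 12*(7*25 + 194) = 12*(175 + 194) = 12*369 = 4428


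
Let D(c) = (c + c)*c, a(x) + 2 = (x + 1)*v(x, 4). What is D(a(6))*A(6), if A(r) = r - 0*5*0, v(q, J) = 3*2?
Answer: 19200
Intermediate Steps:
v(q, J) = 6
a(x) = 4 + 6*x (a(x) = -2 + (x + 1)*6 = -2 + (1 + x)*6 = -2 + (6 + 6*x) = 4 + 6*x)
D(c) = 2*c² (D(c) = (2*c)*c = 2*c²)
A(r) = r (A(r) = r - 0*0 = r - 1*0 = r + 0 = r)
D(a(6))*A(6) = (2*(4 + 6*6)²)*6 = (2*(4 + 36)²)*6 = (2*40²)*6 = (2*1600)*6 = 3200*6 = 19200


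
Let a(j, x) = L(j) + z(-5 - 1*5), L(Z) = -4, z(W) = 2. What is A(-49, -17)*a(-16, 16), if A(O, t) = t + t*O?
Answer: -1632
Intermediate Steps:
A(O, t) = t + O*t
a(j, x) = -2 (a(j, x) = -4 + 2 = -2)
A(-49, -17)*a(-16, 16) = -17*(1 - 49)*(-2) = -17*(-48)*(-2) = 816*(-2) = -1632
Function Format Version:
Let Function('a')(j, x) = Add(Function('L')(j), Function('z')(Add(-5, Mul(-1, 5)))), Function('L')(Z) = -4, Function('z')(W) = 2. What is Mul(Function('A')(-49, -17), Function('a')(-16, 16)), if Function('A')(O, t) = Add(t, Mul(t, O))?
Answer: -1632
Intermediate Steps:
Function('A')(O, t) = Add(t, Mul(O, t))
Function('a')(j, x) = -2 (Function('a')(j, x) = Add(-4, 2) = -2)
Mul(Function('A')(-49, -17), Function('a')(-16, 16)) = Mul(Mul(-17, Add(1, -49)), -2) = Mul(Mul(-17, -48), -2) = Mul(816, -2) = -1632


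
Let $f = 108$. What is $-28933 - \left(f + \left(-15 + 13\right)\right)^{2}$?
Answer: $-40169$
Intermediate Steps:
$-28933 - \left(f + \left(-15 + 13\right)\right)^{2} = -28933 - \left(108 + \left(-15 + 13\right)\right)^{2} = -28933 - \left(108 - 2\right)^{2} = -28933 - 106^{2} = -28933 - 11236 = -40169$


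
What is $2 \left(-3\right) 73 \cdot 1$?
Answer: $-438$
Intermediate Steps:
$2 \left(-3\right) 73 \cdot 1 = \left(-6\right) 73 = -438$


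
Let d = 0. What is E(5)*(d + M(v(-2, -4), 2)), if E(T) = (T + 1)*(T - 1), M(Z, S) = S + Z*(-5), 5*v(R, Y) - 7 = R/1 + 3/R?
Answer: -36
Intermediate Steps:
v(R, Y) = 7/5 + R/5 + 3/(5*R) (v(R, Y) = 7/5 + (R/1 + 3/R)/5 = 7/5 + (R*1 + 3/R)/5 = 7/5 + (R + 3/R)/5 = 7/5 + (R/5 + 3/(5*R)) = 7/5 + R/5 + 3/(5*R))
M(Z, S) = S - 5*Z
E(T) = (1 + T)*(-1 + T)
E(5)*(d + M(v(-2, -4), 2)) = (-1 + 5**2)*(0 + (2 - (3 - 2*(7 - 2))/(-2))) = (-1 + 25)*(0 + (2 - (-1)*(3 - 2*5)/2)) = 24*(0 + (2 - (-1)*(3 - 10)/2)) = 24*(0 + (2 - (-1)*(-7)/2)) = 24*(0 + (2 - 5*7/10)) = 24*(0 + (2 - 7/2)) = 24*(0 - 3/2) = 24*(-3/2) = -36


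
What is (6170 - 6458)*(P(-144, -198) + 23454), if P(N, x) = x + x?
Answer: -6640704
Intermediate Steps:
P(N, x) = 2*x
(6170 - 6458)*(P(-144, -198) + 23454) = (6170 - 6458)*(2*(-198) + 23454) = -288*(-396 + 23454) = -288*23058 = -6640704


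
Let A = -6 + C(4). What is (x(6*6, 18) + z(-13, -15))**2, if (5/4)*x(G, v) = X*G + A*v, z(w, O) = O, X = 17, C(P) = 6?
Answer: 5631129/25 ≈ 2.2525e+5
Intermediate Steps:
A = 0 (A = -6 + 6 = 0)
x(G, v) = 68*G/5 (x(G, v) = 4*(17*G + 0*v)/5 = 4*(17*G + 0)/5 = 4*(17*G)/5 = 68*G/5)
(x(6*6, 18) + z(-13, -15))**2 = (68*(6*6)/5 - 15)**2 = ((68/5)*36 - 15)**2 = (2448/5 - 15)**2 = (2373/5)**2 = 5631129/25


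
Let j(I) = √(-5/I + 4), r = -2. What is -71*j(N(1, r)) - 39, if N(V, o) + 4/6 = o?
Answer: -39 - 71*√94/4 ≈ -211.09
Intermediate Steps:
N(V, o) = -⅔ + o
j(I) = √(4 - 5/I)
-71*j(N(1, r)) - 39 = -71*√(4 - 5/(-⅔ - 2)) - 39 = -71*√(4 - 5/(-8/3)) - 39 = -71*√(4 - 5*(-3/8)) - 39 = -71*√(4 + 15/8) - 39 = -71*√94/4 - 39 = -39 - 71*√94/4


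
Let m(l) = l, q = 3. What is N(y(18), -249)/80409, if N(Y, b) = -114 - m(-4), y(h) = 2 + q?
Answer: -110/80409 ≈ -0.0013680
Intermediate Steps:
y(h) = 5 (y(h) = 2 + 3 = 5)
N(Y, b) = -110 (N(Y, b) = -114 - 1*(-4) = -114 + 4 = -110)
N(y(18), -249)/80409 = -110/80409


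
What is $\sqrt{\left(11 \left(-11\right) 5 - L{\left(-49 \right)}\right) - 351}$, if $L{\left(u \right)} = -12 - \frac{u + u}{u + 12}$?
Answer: $\frac{9 i \sqrt{15910}}{37} \approx 30.681 i$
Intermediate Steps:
$L{\left(u \right)} = -12 - \frac{2 u}{12 + u}$
$\sqrt{\left(11 \left(-11\right) 5 - L{\left(-49 \right)}\right) - 351} = \sqrt{\left(11 \left(-11\right) 5 - \frac{2 \left(-72 - -343\right)}{12 - 49}\right) - 351} = \sqrt{\left(\left(-121\right) 5 - \frac{2 \left(-72 + 343\right)}{-37}\right) - 351} = \sqrt{\left(-605 - 2 \left(- \frac{1}{37}\right) 271\right) - 351} = \sqrt{\left(-605 - - \frac{542}{37}\right) - 351} = \sqrt{\left(-605 + \frac{542}{37}\right) - 351} = \sqrt{- \frac{21843}{37} - 351} = \sqrt{- \frac{34830}{37}} = \frac{9 i \sqrt{15910}}{37}$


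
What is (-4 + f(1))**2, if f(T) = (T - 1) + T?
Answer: 9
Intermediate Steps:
f(T) = -1 + 2*T (f(T) = (-1 + T) + T = -1 + 2*T)
(-4 + f(1))**2 = (-4 + (-1 + 2*1))**2 = (-4 + (-1 + 2))**2 = (-4 + 1)**2 = (-3)**2 = 9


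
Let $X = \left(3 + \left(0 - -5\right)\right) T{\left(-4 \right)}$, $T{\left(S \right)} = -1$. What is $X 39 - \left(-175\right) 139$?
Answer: $24013$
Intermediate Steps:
$X = -8$ ($X = \left(3 + \left(0 - -5\right)\right) \left(-1\right) = \left(3 + \left(0 + 5\right)\right) \left(-1\right) = \left(3 + 5\right) \left(-1\right) = 8 \left(-1\right) = -8$)
$X 39 - \left(-175\right) 139 = \left(-8\right) 39 - \left(-175\right) 139 = -312 - -24325 = -312 + 24325 = 24013$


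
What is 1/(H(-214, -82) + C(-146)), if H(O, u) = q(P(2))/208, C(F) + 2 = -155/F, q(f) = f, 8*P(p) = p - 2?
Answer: -146/137 ≈ -1.0657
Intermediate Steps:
P(p) = -¼ + p/8 (P(p) = (p - 2)/8 = (-2 + p)/8 = -¼ + p/8)
C(F) = -2 - 155/F
H(O, u) = 0 (H(O, u) = (-¼ + (⅛)*2)/208 = (-¼ + ¼)*(1/208) = 0*(1/208) = 0)
1/(H(-214, -82) + C(-146)) = 1/(0 + (-2 - 155/(-146))) = 1/(0 + (-2 - 155*(-1/146))) = 1/(0 + (-2 + 155/146)) = 1/(0 - 137/146) = 1/(-137/146) = -146/137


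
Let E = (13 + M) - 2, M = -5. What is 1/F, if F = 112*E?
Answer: 1/672 ≈ 0.0014881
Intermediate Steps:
E = 6 (E = (13 - 5) - 2 = 8 - 2 = 6)
F = 672 (F = 112*6 = 672)
1/F = 1/672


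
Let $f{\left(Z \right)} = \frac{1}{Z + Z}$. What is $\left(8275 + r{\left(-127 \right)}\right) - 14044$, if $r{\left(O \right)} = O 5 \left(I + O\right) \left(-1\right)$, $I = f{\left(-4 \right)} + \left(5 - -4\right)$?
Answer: $- \frac{646227}{8} \approx -80778.0$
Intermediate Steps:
$f{\left(Z \right)} = \frac{1}{2 Z}$
$I = \frac{71}{8}$ ($I = \frac{1}{2 \left(-4\right)} + \left(5 - -4\right) = \frac{1}{2} \left(- \frac{1}{4}\right) + \left(5 + 4\right) = - \frac{1}{8} + 9 = \frac{71}{8} \approx 8.875$)
$r{\left(O \right)} = 5 O \left(- \frac{71}{8} - O\right)$ ($r{\left(O \right)} = O 5 \left(\frac{71}{8} + O\right) \left(-1\right) = 5 O \left(- \frac{71}{8} - O\right)$)
$\left(8275 + r{\left(-127 \right)}\right) - 14044 = \left(8275 - - \frac{635 \left(71 + 8 \left(-127\right)\right)}{8}\right) - 14044 = \left(8275 - - \frac{635 \left(71 - 1016\right)}{8}\right) - 14044 = \left(8275 - \left(- \frac{635}{8}\right) \left(-945\right)\right) - 14044 = \left(8275 - \frac{600075}{8}\right) - 14044 = - \frac{533875}{8} - 14044 = - \frac{646227}{8}$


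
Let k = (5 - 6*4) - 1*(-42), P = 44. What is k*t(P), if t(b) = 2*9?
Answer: 414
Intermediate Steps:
t(b) = 18
k = 23 (k = (5 - 24) + 42 = -19 + 42 = 23)
k*t(P) = 23*18 = 414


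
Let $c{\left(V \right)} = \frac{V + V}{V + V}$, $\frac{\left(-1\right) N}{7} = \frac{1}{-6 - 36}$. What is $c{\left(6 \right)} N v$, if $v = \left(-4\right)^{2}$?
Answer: $\frac{8}{3} \approx 2.6667$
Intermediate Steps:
$N = \frac{1}{6}$ ($N = - \frac{7}{-6 - 36} = - \frac{7}{-42} = \left(-7\right) \left(- \frac{1}{42}\right) = \frac{1}{6} \approx 0.16667$)
$c{\left(V \right)} = 1$ ($c{\left(V \right)} = \frac{2 V}{2 V} = 2 V \frac{1}{2 V} = 1$)
$v = 16$
$c{\left(6 \right)} N v = 1 \cdot \frac{1}{6} \cdot 16 = \frac{1}{6} \cdot 16 = \frac{8}{3}$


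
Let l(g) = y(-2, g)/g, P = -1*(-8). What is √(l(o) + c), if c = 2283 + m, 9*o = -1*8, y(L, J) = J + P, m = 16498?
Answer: √18773 ≈ 137.01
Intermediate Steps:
P = 8
y(L, J) = 8 + J (y(L, J) = J + 8 = 8 + J)
o = -8/9 (o = (-1*8)/9 = (⅑)*(-8) = -8/9 ≈ -0.88889)
c = 18781 (c = 2283 + 16498 = 18781)
l(g) = (8 + g)/g
√(l(o) + c) = √((8 - 8/9)/(-8/9) + 18781) = √(-9/8*64/9 + 18781) = √(-8 + 18781) = √18773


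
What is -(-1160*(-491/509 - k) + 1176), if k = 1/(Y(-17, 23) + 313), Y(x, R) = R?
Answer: -49135853/21378 ≈ -2298.4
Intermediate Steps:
k = 1/336 (k = 1/(23 + 313) = 1/336 ≈ 0.0029762)
-(-1160*(-491/509 - k) + 1176) = -(-1160*(-491/509 - 1*1/336) + 1176) = -(-1160*(-491*1/509 - 1/336) + 1176) = -(-1160*(-491/509 - 1/336) + 1176) = -(-1160*(-165485/171024) + 1176) = -(23995325/21378 + 1176) = -1*49135853/21378 = -49135853/21378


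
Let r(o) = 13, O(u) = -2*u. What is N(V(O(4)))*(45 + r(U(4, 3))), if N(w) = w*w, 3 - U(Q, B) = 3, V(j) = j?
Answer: 3712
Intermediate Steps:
U(Q, B) = 0 (U(Q, B) = 3 - 1*3 = 3 - 3 = 0)
N(w) = w**2
N(V(O(4)))*(45 + r(U(4, 3))) = (-2*4)**2*(45 + 13) = (-8)**2*58 = 64*58 = 3712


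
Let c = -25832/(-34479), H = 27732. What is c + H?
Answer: 956197460/34479 ≈ 27733.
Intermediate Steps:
c = 25832/34479 (c = -25832*(-1/34479) = 25832/34479 ≈ 0.74921)
c + H = 25832/34479 + 27732 = 956197460/34479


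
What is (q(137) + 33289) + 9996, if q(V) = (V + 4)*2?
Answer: 43567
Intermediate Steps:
q(V) = 8 + 2*V (q(V) = (4 + V)*2 = 8 + 2*V)
(q(137) + 33289) + 9996 = ((8 + 2*137) + 33289) + 9996 = ((8 + 274) + 33289) + 9996 = (282 + 33289) + 9996 = 33571 + 9996 = 43567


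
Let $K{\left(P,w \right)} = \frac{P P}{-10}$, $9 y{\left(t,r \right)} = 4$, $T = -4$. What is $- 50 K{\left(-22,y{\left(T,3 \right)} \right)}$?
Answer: $2420$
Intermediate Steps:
$y{\left(t,r \right)} = \frac{4}{9}$ ($y{\left(t,r \right)} = \frac{1}{9} \cdot 4 = \frac{4}{9}$)
$K{\left(P,w \right)} = - \frac{P^{2}}{10}$ ($K{\left(P,w \right)} = P^{2} \left(- \frac{1}{10}\right) = - \frac{P^{2}}{10}$)
$- 50 K{\left(-22,y{\left(T,3 \right)} \right)} = - 50 \left(- \frac{\left(-22\right)^{2}}{10}\right) = - 50 \left(\left(- \frac{1}{10}\right) 484\right) = \left(-50\right) \left(- \frac{242}{5}\right) = 2420$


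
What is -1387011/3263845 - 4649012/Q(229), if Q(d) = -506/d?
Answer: 1737383097481747/825752785 ≈ 2.1040e+6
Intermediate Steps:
-1387011/3263845 - 4649012/Q(229) = -1387011/3263845 - 4649012/((-506/229)) = -1387011*1/3263845 - 4649012/((-506*1/229)) = -1387011/3263845 - 4649012/(-506/229) = -1387011/3263845 - 4649012*(-229/506) = -1387011/3263845 + 532311874/253 = 1737383097481747/825752785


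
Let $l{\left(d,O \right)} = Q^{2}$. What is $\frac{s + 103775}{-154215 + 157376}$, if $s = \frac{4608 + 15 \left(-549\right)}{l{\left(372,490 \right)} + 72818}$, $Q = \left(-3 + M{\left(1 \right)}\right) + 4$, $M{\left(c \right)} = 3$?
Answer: $\frac{2519448241}{76742758} \approx 32.83$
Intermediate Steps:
$Q = 4$ ($Q = \left(-3 + 3\right) + 4 = 0 + 4 = 4$)
$l{\left(d,O \right)} = 16$ ($l{\left(d,O \right)} = 4^{2} = 16$)
$s = - \frac{1209}{24278}$ ($s = \frac{4608 + 15 \left(-549\right)}{16 + 72818} = \frac{4608 - 8235}{72834} = \left(-3627\right) \frac{1}{72834} = - \frac{1209}{24278} \approx -0.049798$)
$\frac{s + 103775}{-154215 + 157376} = \frac{- \frac{1209}{24278} + 103775}{-154215 + 157376} = \frac{2519448241}{24278 \cdot 3161} = \frac{2519448241}{24278} \cdot \frac{1}{3161} = \frac{2519448241}{76742758}$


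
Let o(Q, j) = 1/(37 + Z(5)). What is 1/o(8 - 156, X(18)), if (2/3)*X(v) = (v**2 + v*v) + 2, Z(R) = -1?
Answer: 36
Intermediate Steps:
X(v) = 3 + 3*v**2 (X(v) = 3*((v**2 + v*v) + 2)/2 = 3*((v**2 + v**2) + 2)/2 = 3*(2*v**2 + 2)/2 = 3*(2 + 2*v**2)/2 = 3 + 3*v**2)
o(Q, j) = 1/36 (o(Q, j) = 1/(37 - 1) = 1/36)
1/o(8 - 156, X(18)) = 1/(1/36) = 36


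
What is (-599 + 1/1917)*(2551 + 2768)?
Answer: -226211554/71 ≈ -3.1861e+6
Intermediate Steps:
(-599 + 1/1917)*(2551 + 2768) = (-599 + 1/1917)*5319 = -1148282/1917*5319 = -226211554/71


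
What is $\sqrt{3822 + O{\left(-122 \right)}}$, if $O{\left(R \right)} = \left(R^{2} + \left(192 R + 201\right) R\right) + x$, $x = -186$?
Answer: $\sqrt{2851726} \approx 1688.7$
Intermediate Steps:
$O{\left(R \right)} = -186 + R^{2} + R \left(201 + 192 R\right)$ ($O{\left(R \right)} = \left(R^{2} + \left(192 R + 201\right) R\right) - 186 = \left(R^{2} + \left(201 + 192 R\right) R\right) - 186 = \left(R^{2} + R \left(201 + 192 R\right)\right) - 186 = -186 + R^{2} + R \left(201 + 192 R\right)$)
$\sqrt{3822 + O{\left(-122 \right)}} = \sqrt{3822 + \left(-186 + 193 \left(-122\right)^{2} + 201 \left(-122\right)\right)} = \sqrt{3822 - -2847904} = \sqrt{3822 + 2847904} = \sqrt{2851726}$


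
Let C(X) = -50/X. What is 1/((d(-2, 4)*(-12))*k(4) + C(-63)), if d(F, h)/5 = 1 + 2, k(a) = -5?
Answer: 63/56750 ≈ 0.0011101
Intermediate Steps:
d(F, h) = 15 (d(F, h) = 5*(1 + 2) = 5*3 = 15)
1/((d(-2, 4)*(-12))*k(4) + C(-63)) = 1/((15*(-12))*(-5) - 50/(-63)) = 1/(-180*(-5) - 50*(-1/63)) = 1/(900 + 50/63) = 1/(56750/63) = 63/56750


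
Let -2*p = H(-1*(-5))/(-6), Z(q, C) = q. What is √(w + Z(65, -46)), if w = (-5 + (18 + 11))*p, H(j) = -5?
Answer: √55 ≈ 7.4162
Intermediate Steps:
p = -5/12 (p = -(-5)/(2*(-6)) = -(-5)*(-1)/(2*6) = -½*⅚ = -5/12 ≈ -0.41667)
w = -10 (w = (-5 + (18 + 11))*(-5/12) = (-5 + 29)*(-5/12) = 24*(-5/12) = -10)
√(w + Z(65, -46)) = √(-10 + 65) = √55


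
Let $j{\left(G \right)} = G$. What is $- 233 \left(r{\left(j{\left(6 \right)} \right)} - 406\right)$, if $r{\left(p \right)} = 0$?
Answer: $94598$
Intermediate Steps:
$- 233 \left(r{\left(j{\left(6 \right)} \right)} - 406\right) = - 233 \left(0 - 406\right) = \left(-233\right) \left(-406\right) = 94598$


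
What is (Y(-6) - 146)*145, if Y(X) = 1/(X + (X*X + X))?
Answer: -507935/24 ≈ -21164.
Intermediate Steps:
Y(X) = 1/(X² + 2*X) (Y(X) = 1/(X + (X² + X)) = 1/(X + (X + X²)) = 1/(X² + 2*X))
(Y(-6) - 146)*145 = (1/((-6)*(2 - 6)) - 146)*145 = (-⅙/(-4) - 146)*145 = (-⅙*(-¼) - 146)*145 = (1/24 - 146)*145 = -3503/24*145 = -507935/24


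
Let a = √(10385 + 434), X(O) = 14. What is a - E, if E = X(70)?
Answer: -14 + √10819 ≈ 90.014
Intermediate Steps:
E = 14
a = √10819 ≈ 104.01
a - E = √10819 - 1*14 = √10819 - 14 = -14 + √10819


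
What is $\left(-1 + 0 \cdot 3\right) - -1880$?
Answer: $1879$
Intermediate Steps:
$\left(-1 + 0 \cdot 3\right) - -1880 = \left(-1 + 0\right) + 1880 = -1 + 1880 = 1879$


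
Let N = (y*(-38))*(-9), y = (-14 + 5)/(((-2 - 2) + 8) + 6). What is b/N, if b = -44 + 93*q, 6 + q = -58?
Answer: 29980/1539 ≈ 19.480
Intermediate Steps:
y = -9/10 (y = -9/((-4 + 8) + 6) = -9/(4 + 6) = -9/10 ≈ -0.90000)
q = -64 (q = -6 - 58 = -64)
b = -5996 (b = -44 + 93*(-64) = -44 - 5952 = -5996)
N = -1539/5 (N = -9/10*(-38)*(-9) = (171/5)*(-9) = -1539/5 ≈ -307.80)
b/N = -5996/(-1539/5) = -5996*(-5/1539) = 29980/1539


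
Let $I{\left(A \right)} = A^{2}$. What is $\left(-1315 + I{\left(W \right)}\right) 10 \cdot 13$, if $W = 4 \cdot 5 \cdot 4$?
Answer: $661050$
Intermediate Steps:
$W = 80$ ($W = 20 \cdot 4 = 80$)
$\left(-1315 + I{\left(W \right)}\right) 10 \cdot 13 = \left(-1315 + 80^{2}\right) 10 \cdot 13 = \left(-1315 + 6400\right) 130 = 5085 \cdot 130 = 661050$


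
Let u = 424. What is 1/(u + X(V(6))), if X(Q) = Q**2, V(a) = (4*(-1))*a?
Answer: 1/1000 ≈ 0.0010000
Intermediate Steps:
V(a) = -4*a
1/(u + X(V(6))) = 1/(424 + (-4*6)**2) = 1/(424 + (-24)**2) = 1/(424 + 576) = 1/1000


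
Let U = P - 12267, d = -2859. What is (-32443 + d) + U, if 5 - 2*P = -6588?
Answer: -88545/2 ≈ -44273.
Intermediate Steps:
P = 6593/2 (P = 5/2 - ½*(-6588) = 5/2 + 3294 = 6593/2 ≈ 3296.5)
U = -17941/2 (U = 6593/2 - 12267 = -17941/2 ≈ -8970.5)
(-32443 + d) + U = (-32443 - 2859) - 17941/2 = -35302 - 17941/2 = -88545/2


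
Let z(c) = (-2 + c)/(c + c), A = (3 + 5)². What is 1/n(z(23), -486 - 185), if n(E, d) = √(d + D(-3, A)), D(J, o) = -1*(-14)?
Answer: -I*√73/219 ≈ -0.039014*I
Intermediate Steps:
A = 64 (A = 8² = 64)
D(J, o) = 14
z(c) = (-2 + c)/(2*c) (z(c) = (-2 + c)/((2*c)) = (-2 + c)*(1/(2*c)) = (-2 + c)/(2*c))
n(E, d) = √(14 + d) (n(E, d) = √(d + 14) = √(14 + d))
1/n(z(23), -486 - 185) = 1/(√(14 + (-486 - 185))) = 1/(√(14 - 671)) = 1/(√(-657)) = 1/(3*I*√73) = -I*√73/219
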